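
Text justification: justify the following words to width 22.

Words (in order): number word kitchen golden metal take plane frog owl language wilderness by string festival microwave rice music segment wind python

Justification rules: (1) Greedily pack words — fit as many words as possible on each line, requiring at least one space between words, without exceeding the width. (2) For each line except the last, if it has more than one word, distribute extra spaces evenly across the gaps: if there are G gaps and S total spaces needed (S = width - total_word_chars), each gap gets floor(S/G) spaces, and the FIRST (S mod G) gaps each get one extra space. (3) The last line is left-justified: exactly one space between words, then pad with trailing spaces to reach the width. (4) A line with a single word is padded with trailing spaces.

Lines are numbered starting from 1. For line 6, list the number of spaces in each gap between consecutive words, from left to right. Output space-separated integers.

Line 1: ['number', 'word', 'kitchen'] (min_width=19, slack=3)
Line 2: ['golden', 'metal', 'take'] (min_width=17, slack=5)
Line 3: ['plane', 'frog', 'owl'] (min_width=14, slack=8)
Line 4: ['language', 'wilderness', 'by'] (min_width=22, slack=0)
Line 5: ['string', 'festival'] (min_width=15, slack=7)
Line 6: ['microwave', 'rice', 'music'] (min_width=20, slack=2)
Line 7: ['segment', 'wind', 'python'] (min_width=19, slack=3)

Answer: 2 2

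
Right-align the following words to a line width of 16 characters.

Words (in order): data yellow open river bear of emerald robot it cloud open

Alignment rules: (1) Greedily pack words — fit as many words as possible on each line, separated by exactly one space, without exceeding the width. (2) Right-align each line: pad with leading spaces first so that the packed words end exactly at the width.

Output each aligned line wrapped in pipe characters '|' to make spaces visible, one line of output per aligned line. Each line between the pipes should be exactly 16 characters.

Answer: |data yellow open|
|   river bear of|
|emerald robot it|
|      cloud open|

Derivation:
Line 1: ['data', 'yellow', 'open'] (min_width=16, slack=0)
Line 2: ['river', 'bear', 'of'] (min_width=13, slack=3)
Line 3: ['emerald', 'robot', 'it'] (min_width=16, slack=0)
Line 4: ['cloud', 'open'] (min_width=10, slack=6)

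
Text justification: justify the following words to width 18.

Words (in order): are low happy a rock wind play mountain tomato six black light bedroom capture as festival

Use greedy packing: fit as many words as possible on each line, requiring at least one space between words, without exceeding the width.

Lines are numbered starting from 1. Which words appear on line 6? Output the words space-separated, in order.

Answer: festival

Derivation:
Line 1: ['are', 'low', 'happy', 'a'] (min_width=15, slack=3)
Line 2: ['rock', 'wind', 'play'] (min_width=14, slack=4)
Line 3: ['mountain', 'tomato'] (min_width=15, slack=3)
Line 4: ['six', 'black', 'light'] (min_width=15, slack=3)
Line 5: ['bedroom', 'capture', 'as'] (min_width=18, slack=0)
Line 6: ['festival'] (min_width=8, slack=10)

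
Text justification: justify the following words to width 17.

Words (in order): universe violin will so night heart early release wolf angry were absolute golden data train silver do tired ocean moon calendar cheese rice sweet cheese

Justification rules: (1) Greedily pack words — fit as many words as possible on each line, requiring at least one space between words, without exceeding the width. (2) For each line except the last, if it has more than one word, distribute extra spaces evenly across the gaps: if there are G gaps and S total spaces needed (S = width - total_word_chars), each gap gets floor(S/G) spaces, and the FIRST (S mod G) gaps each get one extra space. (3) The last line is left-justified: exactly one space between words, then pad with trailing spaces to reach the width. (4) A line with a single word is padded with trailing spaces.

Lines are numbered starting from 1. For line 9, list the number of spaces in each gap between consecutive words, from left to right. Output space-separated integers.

Answer: 5

Derivation:
Line 1: ['universe', 'violin'] (min_width=15, slack=2)
Line 2: ['will', 'so', 'night'] (min_width=13, slack=4)
Line 3: ['heart', 'early'] (min_width=11, slack=6)
Line 4: ['release', 'wolf'] (min_width=12, slack=5)
Line 5: ['angry', 'were'] (min_width=10, slack=7)
Line 6: ['absolute', 'golden'] (min_width=15, slack=2)
Line 7: ['data', 'train', 'silver'] (min_width=17, slack=0)
Line 8: ['do', 'tired', 'ocean'] (min_width=14, slack=3)
Line 9: ['moon', 'calendar'] (min_width=13, slack=4)
Line 10: ['cheese', 'rice', 'sweet'] (min_width=17, slack=0)
Line 11: ['cheese'] (min_width=6, slack=11)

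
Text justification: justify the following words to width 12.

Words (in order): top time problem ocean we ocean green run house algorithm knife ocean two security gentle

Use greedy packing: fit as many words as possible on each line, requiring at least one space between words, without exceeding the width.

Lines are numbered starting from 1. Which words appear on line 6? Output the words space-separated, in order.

Line 1: ['top', 'time'] (min_width=8, slack=4)
Line 2: ['problem'] (min_width=7, slack=5)
Line 3: ['ocean', 'we'] (min_width=8, slack=4)
Line 4: ['ocean', 'green'] (min_width=11, slack=1)
Line 5: ['run', 'house'] (min_width=9, slack=3)
Line 6: ['algorithm'] (min_width=9, slack=3)
Line 7: ['knife', 'ocean'] (min_width=11, slack=1)
Line 8: ['two', 'security'] (min_width=12, slack=0)
Line 9: ['gentle'] (min_width=6, slack=6)

Answer: algorithm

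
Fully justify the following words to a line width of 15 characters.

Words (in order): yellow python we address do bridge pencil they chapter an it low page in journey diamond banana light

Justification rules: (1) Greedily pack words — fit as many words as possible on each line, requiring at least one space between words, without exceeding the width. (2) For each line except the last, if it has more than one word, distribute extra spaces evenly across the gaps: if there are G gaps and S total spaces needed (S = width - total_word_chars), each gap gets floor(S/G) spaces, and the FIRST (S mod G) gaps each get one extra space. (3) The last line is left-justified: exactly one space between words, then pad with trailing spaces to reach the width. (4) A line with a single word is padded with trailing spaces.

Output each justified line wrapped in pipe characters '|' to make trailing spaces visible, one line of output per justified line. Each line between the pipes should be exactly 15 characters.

Line 1: ['yellow', 'python'] (min_width=13, slack=2)
Line 2: ['we', 'address', 'do'] (min_width=13, slack=2)
Line 3: ['bridge', 'pencil'] (min_width=13, slack=2)
Line 4: ['they', 'chapter', 'an'] (min_width=15, slack=0)
Line 5: ['it', 'low', 'page', 'in'] (min_width=14, slack=1)
Line 6: ['journey', 'diamond'] (min_width=15, slack=0)
Line 7: ['banana', 'light'] (min_width=12, slack=3)

Answer: |yellow   python|
|we  address  do|
|bridge   pencil|
|they chapter an|
|it  low page in|
|journey diamond|
|banana light   |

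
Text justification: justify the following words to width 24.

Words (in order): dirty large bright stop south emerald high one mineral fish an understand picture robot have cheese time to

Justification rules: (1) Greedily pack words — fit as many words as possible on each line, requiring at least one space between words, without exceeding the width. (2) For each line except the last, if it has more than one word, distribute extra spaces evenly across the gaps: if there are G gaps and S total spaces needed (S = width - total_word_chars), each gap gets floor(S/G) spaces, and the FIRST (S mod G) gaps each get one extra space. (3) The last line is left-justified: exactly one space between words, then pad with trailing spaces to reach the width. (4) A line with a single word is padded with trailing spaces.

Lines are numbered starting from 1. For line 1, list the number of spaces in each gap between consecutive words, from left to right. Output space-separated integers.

Answer: 2 1 1

Derivation:
Line 1: ['dirty', 'large', 'bright', 'stop'] (min_width=23, slack=1)
Line 2: ['south', 'emerald', 'high', 'one'] (min_width=22, slack=2)
Line 3: ['mineral', 'fish', 'an'] (min_width=15, slack=9)
Line 4: ['understand', 'picture', 'robot'] (min_width=24, slack=0)
Line 5: ['have', 'cheese', 'time', 'to'] (min_width=19, slack=5)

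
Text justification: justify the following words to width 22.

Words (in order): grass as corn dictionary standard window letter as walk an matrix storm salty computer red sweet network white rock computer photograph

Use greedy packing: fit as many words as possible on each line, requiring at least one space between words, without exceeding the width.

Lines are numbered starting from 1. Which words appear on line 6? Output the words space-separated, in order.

Line 1: ['grass', 'as', 'corn'] (min_width=13, slack=9)
Line 2: ['dictionary', 'standard'] (min_width=19, slack=3)
Line 3: ['window', 'letter', 'as', 'walk'] (min_width=21, slack=1)
Line 4: ['an', 'matrix', 'storm', 'salty'] (min_width=21, slack=1)
Line 5: ['computer', 'red', 'sweet'] (min_width=18, slack=4)
Line 6: ['network', 'white', 'rock'] (min_width=18, slack=4)
Line 7: ['computer', 'photograph'] (min_width=19, slack=3)

Answer: network white rock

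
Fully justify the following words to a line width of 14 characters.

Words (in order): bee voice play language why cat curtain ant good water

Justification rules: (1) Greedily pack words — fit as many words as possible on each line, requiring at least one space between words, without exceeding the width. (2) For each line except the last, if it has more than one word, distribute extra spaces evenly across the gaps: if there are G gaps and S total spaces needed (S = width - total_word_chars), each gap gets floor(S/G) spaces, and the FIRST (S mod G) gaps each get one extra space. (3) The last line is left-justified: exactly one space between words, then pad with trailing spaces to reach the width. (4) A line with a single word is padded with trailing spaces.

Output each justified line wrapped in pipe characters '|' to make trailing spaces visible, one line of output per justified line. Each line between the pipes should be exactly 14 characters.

Line 1: ['bee', 'voice', 'play'] (min_width=14, slack=0)
Line 2: ['language', 'why'] (min_width=12, slack=2)
Line 3: ['cat', 'curtain'] (min_width=11, slack=3)
Line 4: ['ant', 'good', 'water'] (min_width=14, slack=0)

Answer: |bee voice play|
|language   why|
|cat    curtain|
|ant good water|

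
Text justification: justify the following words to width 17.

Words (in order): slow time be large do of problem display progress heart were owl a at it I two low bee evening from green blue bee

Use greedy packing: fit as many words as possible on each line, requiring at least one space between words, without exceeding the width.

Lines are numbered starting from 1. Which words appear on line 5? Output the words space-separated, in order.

Answer: were owl a at it

Derivation:
Line 1: ['slow', 'time', 'be'] (min_width=12, slack=5)
Line 2: ['large', 'do', 'of'] (min_width=11, slack=6)
Line 3: ['problem', 'display'] (min_width=15, slack=2)
Line 4: ['progress', 'heart'] (min_width=14, slack=3)
Line 5: ['were', 'owl', 'a', 'at', 'it'] (min_width=16, slack=1)
Line 6: ['I', 'two', 'low', 'bee'] (min_width=13, slack=4)
Line 7: ['evening', 'from'] (min_width=12, slack=5)
Line 8: ['green', 'blue', 'bee'] (min_width=14, slack=3)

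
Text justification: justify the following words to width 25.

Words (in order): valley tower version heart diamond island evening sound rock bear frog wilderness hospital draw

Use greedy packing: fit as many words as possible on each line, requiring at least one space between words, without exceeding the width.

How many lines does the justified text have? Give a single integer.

Line 1: ['valley', 'tower', 'version'] (min_width=20, slack=5)
Line 2: ['heart', 'diamond', 'island'] (min_width=20, slack=5)
Line 3: ['evening', 'sound', 'rock', 'bear'] (min_width=23, slack=2)
Line 4: ['frog', 'wilderness', 'hospital'] (min_width=24, slack=1)
Line 5: ['draw'] (min_width=4, slack=21)
Total lines: 5

Answer: 5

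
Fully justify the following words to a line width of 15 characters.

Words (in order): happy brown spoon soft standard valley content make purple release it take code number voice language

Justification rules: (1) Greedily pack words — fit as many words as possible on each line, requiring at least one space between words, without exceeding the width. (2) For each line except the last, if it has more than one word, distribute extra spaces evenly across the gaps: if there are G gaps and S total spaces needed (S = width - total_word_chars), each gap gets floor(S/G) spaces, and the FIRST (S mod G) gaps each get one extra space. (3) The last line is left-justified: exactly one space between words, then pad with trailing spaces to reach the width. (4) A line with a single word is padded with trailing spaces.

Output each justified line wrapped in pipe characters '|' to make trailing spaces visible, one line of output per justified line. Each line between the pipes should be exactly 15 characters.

Answer: |happy     brown|
|spoon      soft|
|standard valley|
|content    make|
|purple  release|
|it   take  code|
|number    voice|
|language       |

Derivation:
Line 1: ['happy', 'brown'] (min_width=11, slack=4)
Line 2: ['spoon', 'soft'] (min_width=10, slack=5)
Line 3: ['standard', 'valley'] (min_width=15, slack=0)
Line 4: ['content', 'make'] (min_width=12, slack=3)
Line 5: ['purple', 'release'] (min_width=14, slack=1)
Line 6: ['it', 'take', 'code'] (min_width=12, slack=3)
Line 7: ['number', 'voice'] (min_width=12, slack=3)
Line 8: ['language'] (min_width=8, slack=7)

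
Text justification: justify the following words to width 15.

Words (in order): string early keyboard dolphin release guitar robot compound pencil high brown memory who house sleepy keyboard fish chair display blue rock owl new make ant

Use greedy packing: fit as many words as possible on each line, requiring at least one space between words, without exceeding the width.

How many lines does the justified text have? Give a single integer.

Line 1: ['string', 'early'] (min_width=12, slack=3)
Line 2: ['keyboard'] (min_width=8, slack=7)
Line 3: ['dolphin', 'release'] (min_width=15, slack=0)
Line 4: ['guitar', 'robot'] (min_width=12, slack=3)
Line 5: ['compound', 'pencil'] (min_width=15, slack=0)
Line 6: ['high', 'brown'] (min_width=10, slack=5)
Line 7: ['memory', 'who'] (min_width=10, slack=5)
Line 8: ['house', 'sleepy'] (min_width=12, slack=3)
Line 9: ['keyboard', 'fish'] (min_width=13, slack=2)
Line 10: ['chair', 'display'] (min_width=13, slack=2)
Line 11: ['blue', 'rock', 'owl'] (min_width=13, slack=2)
Line 12: ['new', 'make', 'ant'] (min_width=12, slack=3)
Total lines: 12

Answer: 12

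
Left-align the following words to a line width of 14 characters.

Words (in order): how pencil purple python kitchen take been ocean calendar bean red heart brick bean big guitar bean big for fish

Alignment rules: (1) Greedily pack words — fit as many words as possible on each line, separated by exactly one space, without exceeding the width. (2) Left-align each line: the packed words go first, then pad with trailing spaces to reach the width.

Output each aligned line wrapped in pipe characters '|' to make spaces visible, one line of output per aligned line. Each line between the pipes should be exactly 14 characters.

Line 1: ['how', 'pencil'] (min_width=10, slack=4)
Line 2: ['purple', 'python'] (min_width=13, slack=1)
Line 3: ['kitchen', 'take'] (min_width=12, slack=2)
Line 4: ['been', 'ocean'] (min_width=10, slack=4)
Line 5: ['calendar', 'bean'] (min_width=13, slack=1)
Line 6: ['red', 'heart'] (min_width=9, slack=5)
Line 7: ['brick', 'bean', 'big'] (min_width=14, slack=0)
Line 8: ['guitar', 'bean'] (min_width=11, slack=3)
Line 9: ['big', 'for', 'fish'] (min_width=12, slack=2)

Answer: |how pencil    |
|purple python |
|kitchen take  |
|been ocean    |
|calendar bean |
|red heart     |
|brick bean big|
|guitar bean   |
|big for fish  |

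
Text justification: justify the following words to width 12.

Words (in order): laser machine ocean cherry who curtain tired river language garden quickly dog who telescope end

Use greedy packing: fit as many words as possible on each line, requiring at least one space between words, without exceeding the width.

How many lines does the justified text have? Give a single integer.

Answer: 11

Derivation:
Line 1: ['laser'] (min_width=5, slack=7)
Line 2: ['machine'] (min_width=7, slack=5)
Line 3: ['ocean', 'cherry'] (min_width=12, slack=0)
Line 4: ['who', 'curtain'] (min_width=11, slack=1)
Line 5: ['tired', 'river'] (min_width=11, slack=1)
Line 6: ['language'] (min_width=8, slack=4)
Line 7: ['garden'] (min_width=6, slack=6)
Line 8: ['quickly', 'dog'] (min_width=11, slack=1)
Line 9: ['who'] (min_width=3, slack=9)
Line 10: ['telescope'] (min_width=9, slack=3)
Line 11: ['end'] (min_width=3, slack=9)
Total lines: 11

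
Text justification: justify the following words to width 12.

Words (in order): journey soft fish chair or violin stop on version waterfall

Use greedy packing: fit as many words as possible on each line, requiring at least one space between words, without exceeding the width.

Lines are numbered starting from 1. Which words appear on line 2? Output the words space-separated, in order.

Line 1: ['journey', 'soft'] (min_width=12, slack=0)
Line 2: ['fish', 'chair'] (min_width=10, slack=2)
Line 3: ['or', 'violin'] (min_width=9, slack=3)
Line 4: ['stop', 'on'] (min_width=7, slack=5)
Line 5: ['version'] (min_width=7, slack=5)
Line 6: ['waterfall'] (min_width=9, slack=3)

Answer: fish chair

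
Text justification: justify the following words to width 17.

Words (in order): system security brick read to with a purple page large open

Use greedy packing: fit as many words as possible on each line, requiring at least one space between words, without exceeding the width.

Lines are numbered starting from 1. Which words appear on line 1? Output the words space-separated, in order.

Line 1: ['system', 'security'] (min_width=15, slack=2)
Line 2: ['brick', 'read', 'to'] (min_width=13, slack=4)
Line 3: ['with', 'a', 'purple'] (min_width=13, slack=4)
Line 4: ['page', 'large', 'open'] (min_width=15, slack=2)

Answer: system security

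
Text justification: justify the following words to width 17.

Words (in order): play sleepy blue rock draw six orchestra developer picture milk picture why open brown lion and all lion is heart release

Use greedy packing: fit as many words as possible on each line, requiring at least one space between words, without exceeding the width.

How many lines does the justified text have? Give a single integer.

Answer: 8

Derivation:
Line 1: ['play', 'sleepy', 'blue'] (min_width=16, slack=1)
Line 2: ['rock', 'draw', 'six'] (min_width=13, slack=4)
Line 3: ['orchestra'] (min_width=9, slack=8)
Line 4: ['developer', 'picture'] (min_width=17, slack=0)
Line 5: ['milk', 'picture', 'why'] (min_width=16, slack=1)
Line 6: ['open', 'brown', 'lion'] (min_width=15, slack=2)
Line 7: ['and', 'all', 'lion', 'is'] (min_width=15, slack=2)
Line 8: ['heart', 'release'] (min_width=13, slack=4)
Total lines: 8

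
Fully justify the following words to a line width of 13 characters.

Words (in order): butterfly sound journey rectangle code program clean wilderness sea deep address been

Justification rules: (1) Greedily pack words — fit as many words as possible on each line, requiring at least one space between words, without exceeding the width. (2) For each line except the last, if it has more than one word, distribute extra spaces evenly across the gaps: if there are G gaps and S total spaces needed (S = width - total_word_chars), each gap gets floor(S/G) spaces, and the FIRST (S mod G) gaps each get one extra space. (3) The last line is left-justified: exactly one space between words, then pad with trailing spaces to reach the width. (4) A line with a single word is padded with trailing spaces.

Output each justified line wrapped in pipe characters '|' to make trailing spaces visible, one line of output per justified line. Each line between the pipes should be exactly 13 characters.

Answer: |butterfly    |
|sound journey|
|rectangle    |
|code  program|
|clean        |
|wilderness   |
|sea      deep|
|address been |

Derivation:
Line 1: ['butterfly'] (min_width=9, slack=4)
Line 2: ['sound', 'journey'] (min_width=13, slack=0)
Line 3: ['rectangle'] (min_width=9, slack=4)
Line 4: ['code', 'program'] (min_width=12, slack=1)
Line 5: ['clean'] (min_width=5, slack=8)
Line 6: ['wilderness'] (min_width=10, slack=3)
Line 7: ['sea', 'deep'] (min_width=8, slack=5)
Line 8: ['address', 'been'] (min_width=12, slack=1)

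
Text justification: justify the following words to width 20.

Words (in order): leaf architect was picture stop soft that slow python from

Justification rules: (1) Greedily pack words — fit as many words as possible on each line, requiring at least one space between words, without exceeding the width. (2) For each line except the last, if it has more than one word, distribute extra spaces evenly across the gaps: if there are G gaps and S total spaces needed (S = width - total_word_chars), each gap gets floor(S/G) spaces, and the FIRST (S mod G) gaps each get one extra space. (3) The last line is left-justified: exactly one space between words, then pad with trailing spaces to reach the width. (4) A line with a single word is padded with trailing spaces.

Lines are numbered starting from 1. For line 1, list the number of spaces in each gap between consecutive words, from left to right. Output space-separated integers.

Answer: 2 2

Derivation:
Line 1: ['leaf', 'architect', 'was'] (min_width=18, slack=2)
Line 2: ['picture', 'stop', 'soft'] (min_width=17, slack=3)
Line 3: ['that', 'slow', 'python'] (min_width=16, slack=4)
Line 4: ['from'] (min_width=4, slack=16)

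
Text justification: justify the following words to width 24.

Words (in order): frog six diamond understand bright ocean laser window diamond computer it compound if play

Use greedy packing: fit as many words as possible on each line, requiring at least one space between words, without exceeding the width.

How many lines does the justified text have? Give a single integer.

Answer: 5

Derivation:
Line 1: ['frog', 'six', 'diamond'] (min_width=16, slack=8)
Line 2: ['understand', 'bright', 'ocean'] (min_width=23, slack=1)
Line 3: ['laser', 'window', 'diamond'] (min_width=20, slack=4)
Line 4: ['computer', 'it', 'compound', 'if'] (min_width=23, slack=1)
Line 5: ['play'] (min_width=4, slack=20)
Total lines: 5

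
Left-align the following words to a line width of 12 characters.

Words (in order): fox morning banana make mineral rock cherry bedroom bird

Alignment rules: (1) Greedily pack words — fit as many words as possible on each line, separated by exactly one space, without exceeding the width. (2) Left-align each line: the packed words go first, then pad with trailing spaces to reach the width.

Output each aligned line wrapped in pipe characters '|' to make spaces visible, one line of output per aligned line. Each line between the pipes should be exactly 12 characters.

Answer: |fox morning |
|banana make |
|mineral rock|
|cherry      |
|bedroom bird|

Derivation:
Line 1: ['fox', 'morning'] (min_width=11, slack=1)
Line 2: ['banana', 'make'] (min_width=11, slack=1)
Line 3: ['mineral', 'rock'] (min_width=12, slack=0)
Line 4: ['cherry'] (min_width=6, slack=6)
Line 5: ['bedroom', 'bird'] (min_width=12, slack=0)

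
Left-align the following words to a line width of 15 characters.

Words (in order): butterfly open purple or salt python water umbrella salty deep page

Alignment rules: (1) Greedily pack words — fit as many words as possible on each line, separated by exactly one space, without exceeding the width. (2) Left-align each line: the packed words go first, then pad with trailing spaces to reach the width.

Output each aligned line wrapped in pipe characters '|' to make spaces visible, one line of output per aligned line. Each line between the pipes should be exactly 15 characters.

Answer: |butterfly open |
|purple or salt |
|python water   |
|umbrella salty |
|deep page      |

Derivation:
Line 1: ['butterfly', 'open'] (min_width=14, slack=1)
Line 2: ['purple', 'or', 'salt'] (min_width=14, slack=1)
Line 3: ['python', 'water'] (min_width=12, slack=3)
Line 4: ['umbrella', 'salty'] (min_width=14, slack=1)
Line 5: ['deep', 'page'] (min_width=9, slack=6)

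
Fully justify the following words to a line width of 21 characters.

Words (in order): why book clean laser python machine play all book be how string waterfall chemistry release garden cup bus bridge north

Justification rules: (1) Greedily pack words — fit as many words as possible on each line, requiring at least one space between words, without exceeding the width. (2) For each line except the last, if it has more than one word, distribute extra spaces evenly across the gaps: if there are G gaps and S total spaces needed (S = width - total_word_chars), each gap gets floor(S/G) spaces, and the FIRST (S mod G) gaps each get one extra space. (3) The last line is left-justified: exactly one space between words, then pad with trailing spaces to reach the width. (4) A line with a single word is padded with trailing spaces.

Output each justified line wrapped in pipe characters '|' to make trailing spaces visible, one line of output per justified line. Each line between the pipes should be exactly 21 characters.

Answer: |why  book clean laser|
|python  machine  play|
|all   book   be   how|
|string      waterfall|
|chemistry     release|
|garden cup bus bridge|
|north                |

Derivation:
Line 1: ['why', 'book', 'clean', 'laser'] (min_width=20, slack=1)
Line 2: ['python', 'machine', 'play'] (min_width=19, slack=2)
Line 3: ['all', 'book', 'be', 'how'] (min_width=15, slack=6)
Line 4: ['string', 'waterfall'] (min_width=16, slack=5)
Line 5: ['chemistry', 'release'] (min_width=17, slack=4)
Line 6: ['garden', 'cup', 'bus', 'bridge'] (min_width=21, slack=0)
Line 7: ['north'] (min_width=5, slack=16)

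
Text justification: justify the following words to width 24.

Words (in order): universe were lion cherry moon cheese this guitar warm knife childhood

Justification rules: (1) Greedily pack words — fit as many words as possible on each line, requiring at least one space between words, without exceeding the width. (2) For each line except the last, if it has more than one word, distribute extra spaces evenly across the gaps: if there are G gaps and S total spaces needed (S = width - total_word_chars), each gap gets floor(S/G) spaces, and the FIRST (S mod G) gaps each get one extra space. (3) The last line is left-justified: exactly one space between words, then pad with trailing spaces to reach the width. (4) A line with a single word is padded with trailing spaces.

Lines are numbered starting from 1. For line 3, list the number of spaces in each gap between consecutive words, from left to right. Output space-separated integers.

Answer: 5 4

Derivation:
Line 1: ['universe', 'were', 'lion'] (min_width=18, slack=6)
Line 2: ['cherry', 'moon', 'cheese', 'this'] (min_width=23, slack=1)
Line 3: ['guitar', 'warm', 'knife'] (min_width=17, slack=7)
Line 4: ['childhood'] (min_width=9, slack=15)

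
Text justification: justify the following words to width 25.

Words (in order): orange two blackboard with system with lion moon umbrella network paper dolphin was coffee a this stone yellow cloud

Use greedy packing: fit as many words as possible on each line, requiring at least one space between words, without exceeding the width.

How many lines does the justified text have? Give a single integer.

Line 1: ['orange', 'two', 'blackboard'] (min_width=21, slack=4)
Line 2: ['with', 'system', 'with', 'lion'] (min_width=21, slack=4)
Line 3: ['moon', 'umbrella', 'network'] (min_width=21, slack=4)
Line 4: ['paper', 'dolphin', 'was', 'coffee'] (min_width=24, slack=1)
Line 5: ['a', 'this', 'stone', 'yellow', 'cloud'] (min_width=25, slack=0)
Total lines: 5

Answer: 5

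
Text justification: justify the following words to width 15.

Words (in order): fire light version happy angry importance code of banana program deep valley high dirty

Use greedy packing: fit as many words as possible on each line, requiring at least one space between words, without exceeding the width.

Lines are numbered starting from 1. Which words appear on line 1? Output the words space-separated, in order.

Line 1: ['fire', 'light'] (min_width=10, slack=5)
Line 2: ['version', 'happy'] (min_width=13, slack=2)
Line 3: ['angry'] (min_width=5, slack=10)
Line 4: ['importance', 'code'] (min_width=15, slack=0)
Line 5: ['of', 'banana'] (min_width=9, slack=6)
Line 6: ['program', 'deep'] (min_width=12, slack=3)
Line 7: ['valley', 'high'] (min_width=11, slack=4)
Line 8: ['dirty'] (min_width=5, slack=10)

Answer: fire light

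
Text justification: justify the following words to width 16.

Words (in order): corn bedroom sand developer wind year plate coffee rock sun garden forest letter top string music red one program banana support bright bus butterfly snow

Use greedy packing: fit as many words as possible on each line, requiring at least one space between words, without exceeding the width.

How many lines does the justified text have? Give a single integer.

Line 1: ['corn', 'bedroom'] (min_width=12, slack=4)
Line 2: ['sand', 'developer'] (min_width=14, slack=2)
Line 3: ['wind', 'year', 'plate'] (min_width=15, slack=1)
Line 4: ['coffee', 'rock', 'sun'] (min_width=15, slack=1)
Line 5: ['garden', 'forest'] (min_width=13, slack=3)
Line 6: ['letter', 'top'] (min_width=10, slack=6)
Line 7: ['string', 'music', 'red'] (min_width=16, slack=0)
Line 8: ['one', 'program'] (min_width=11, slack=5)
Line 9: ['banana', 'support'] (min_width=14, slack=2)
Line 10: ['bright', 'bus'] (min_width=10, slack=6)
Line 11: ['butterfly', 'snow'] (min_width=14, slack=2)
Total lines: 11

Answer: 11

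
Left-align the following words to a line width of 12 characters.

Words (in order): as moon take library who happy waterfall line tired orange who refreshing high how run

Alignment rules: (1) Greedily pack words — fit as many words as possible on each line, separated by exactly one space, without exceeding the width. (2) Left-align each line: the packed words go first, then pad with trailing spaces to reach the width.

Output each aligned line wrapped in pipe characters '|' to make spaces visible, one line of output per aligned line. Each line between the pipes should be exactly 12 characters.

Answer: |as moon take|
|library who |
|happy       |
|waterfall   |
|line tired  |
|orange who  |
|refreshing  |
|high how run|

Derivation:
Line 1: ['as', 'moon', 'take'] (min_width=12, slack=0)
Line 2: ['library', 'who'] (min_width=11, slack=1)
Line 3: ['happy'] (min_width=5, slack=7)
Line 4: ['waterfall'] (min_width=9, slack=3)
Line 5: ['line', 'tired'] (min_width=10, slack=2)
Line 6: ['orange', 'who'] (min_width=10, slack=2)
Line 7: ['refreshing'] (min_width=10, slack=2)
Line 8: ['high', 'how', 'run'] (min_width=12, slack=0)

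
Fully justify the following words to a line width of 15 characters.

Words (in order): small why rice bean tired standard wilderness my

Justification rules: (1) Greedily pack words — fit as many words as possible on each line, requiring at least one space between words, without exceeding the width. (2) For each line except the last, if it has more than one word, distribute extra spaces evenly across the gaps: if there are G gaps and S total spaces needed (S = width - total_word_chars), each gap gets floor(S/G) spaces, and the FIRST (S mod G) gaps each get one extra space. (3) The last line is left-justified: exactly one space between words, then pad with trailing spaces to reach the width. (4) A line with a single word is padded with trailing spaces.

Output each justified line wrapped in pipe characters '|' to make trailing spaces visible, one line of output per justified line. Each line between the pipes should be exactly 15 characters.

Answer: |small  why rice|
|bean      tired|
|standard       |
|wilderness my  |

Derivation:
Line 1: ['small', 'why', 'rice'] (min_width=14, slack=1)
Line 2: ['bean', 'tired'] (min_width=10, slack=5)
Line 3: ['standard'] (min_width=8, slack=7)
Line 4: ['wilderness', 'my'] (min_width=13, slack=2)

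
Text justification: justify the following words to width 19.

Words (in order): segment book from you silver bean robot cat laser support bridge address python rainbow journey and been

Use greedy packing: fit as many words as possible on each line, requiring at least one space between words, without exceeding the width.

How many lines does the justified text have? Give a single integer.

Line 1: ['segment', 'book', 'from'] (min_width=17, slack=2)
Line 2: ['you', 'silver', 'bean'] (min_width=15, slack=4)
Line 3: ['robot', 'cat', 'laser'] (min_width=15, slack=4)
Line 4: ['support', 'bridge'] (min_width=14, slack=5)
Line 5: ['address', 'python'] (min_width=14, slack=5)
Line 6: ['rainbow', 'journey', 'and'] (min_width=19, slack=0)
Line 7: ['been'] (min_width=4, slack=15)
Total lines: 7

Answer: 7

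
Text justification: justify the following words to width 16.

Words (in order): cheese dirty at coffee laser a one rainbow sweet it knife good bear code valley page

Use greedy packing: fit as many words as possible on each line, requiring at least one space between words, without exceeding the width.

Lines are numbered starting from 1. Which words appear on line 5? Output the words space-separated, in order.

Answer: good bear code

Derivation:
Line 1: ['cheese', 'dirty', 'at'] (min_width=15, slack=1)
Line 2: ['coffee', 'laser', 'a'] (min_width=14, slack=2)
Line 3: ['one', 'rainbow'] (min_width=11, slack=5)
Line 4: ['sweet', 'it', 'knife'] (min_width=14, slack=2)
Line 5: ['good', 'bear', 'code'] (min_width=14, slack=2)
Line 6: ['valley', 'page'] (min_width=11, slack=5)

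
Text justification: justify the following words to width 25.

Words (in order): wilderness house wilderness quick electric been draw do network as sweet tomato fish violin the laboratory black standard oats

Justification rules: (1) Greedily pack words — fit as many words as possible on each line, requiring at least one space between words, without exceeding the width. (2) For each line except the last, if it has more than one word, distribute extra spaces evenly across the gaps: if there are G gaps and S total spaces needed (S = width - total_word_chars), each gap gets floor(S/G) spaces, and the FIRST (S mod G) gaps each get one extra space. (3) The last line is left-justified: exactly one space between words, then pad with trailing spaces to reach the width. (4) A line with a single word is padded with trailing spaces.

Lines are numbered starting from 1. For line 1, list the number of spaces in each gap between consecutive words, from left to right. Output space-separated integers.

Answer: 10

Derivation:
Line 1: ['wilderness', 'house'] (min_width=16, slack=9)
Line 2: ['wilderness', 'quick', 'electric'] (min_width=25, slack=0)
Line 3: ['been', 'draw', 'do', 'network', 'as'] (min_width=23, slack=2)
Line 4: ['sweet', 'tomato', 'fish', 'violin'] (min_width=24, slack=1)
Line 5: ['the', 'laboratory', 'black'] (min_width=20, slack=5)
Line 6: ['standard', 'oats'] (min_width=13, slack=12)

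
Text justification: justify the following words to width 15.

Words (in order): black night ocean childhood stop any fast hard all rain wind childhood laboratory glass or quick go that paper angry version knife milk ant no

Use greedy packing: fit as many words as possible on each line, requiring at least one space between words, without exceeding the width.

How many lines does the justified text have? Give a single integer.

Answer: 11

Derivation:
Line 1: ['black', 'night'] (min_width=11, slack=4)
Line 2: ['ocean', 'childhood'] (min_width=15, slack=0)
Line 3: ['stop', 'any', 'fast'] (min_width=13, slack=2)
Line 4: ['hard', 'all', 'rain'] (min_width=13, slack=2)
Line 5: ['wind', 'childhood'] (min_width=14, slack=1)
Line 6: ['laboratory'] (min_width=10, slack=5)
Line 7: ['glass', 'or', 'quick'] (min_width=14, slack=1)
Line 8: ['go', 'that', 'paper'] (min_width=13, slack=2)
Line 9: ['angry', 'version'] (min_width=13, slack=2)
Line 10: ['knife', 'milk', 'ant'] (min_width=14, slack=1)
Line 11: ['no'] (min_width=2, slack=13)
Total lines: 11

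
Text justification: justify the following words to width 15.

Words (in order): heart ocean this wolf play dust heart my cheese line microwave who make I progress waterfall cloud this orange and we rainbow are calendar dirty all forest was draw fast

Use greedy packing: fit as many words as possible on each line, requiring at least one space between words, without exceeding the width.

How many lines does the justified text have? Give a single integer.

Line 1: ['heart', 'ocean'] (min_width=11, slack=4)
Line 2: ['this', 'wolf', 'play'] (min_width=14, slack=1)
Line 3: ['dust', 'heart', 'my'] (min_width=13, slack=2)
Line 4: ['cheese', 'line'] (min_width=11, slack=4)
Line 5: ['microwave', 'who'] (min_width=13, slack=2)
Line 6: ['make', 'I', 'progress'] (min_width=15, slack=0)
Line 7: ['waterfall', 'cloud'] (min_width=15, slack=0)
Line 8: ['this', 'orange', 'and'] (min_width=15, slack=0)
Line 9: ['we', 'rainbow', 'are'] (min_width=14, slack=1)
Line 10: ['calendar', 'dirty'] (min_width=14, slack=1)
Line 11: ['all', 'forest', 'was'] (min_width=14, slack=1)
Line 12: ['draw', 'fast'] (min_width=9, slack=6)
Total lines: 12

Answer: 12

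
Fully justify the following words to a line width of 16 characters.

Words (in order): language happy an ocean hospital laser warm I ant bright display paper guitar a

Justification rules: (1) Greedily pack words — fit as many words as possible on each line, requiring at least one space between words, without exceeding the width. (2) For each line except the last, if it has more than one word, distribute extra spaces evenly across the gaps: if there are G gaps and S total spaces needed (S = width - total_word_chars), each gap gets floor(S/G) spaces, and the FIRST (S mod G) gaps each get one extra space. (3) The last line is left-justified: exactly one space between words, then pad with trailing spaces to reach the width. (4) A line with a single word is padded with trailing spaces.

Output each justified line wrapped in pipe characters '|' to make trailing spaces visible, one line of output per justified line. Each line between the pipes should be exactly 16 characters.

Line 1: ['language', 'happy'] (min_width=14, slack=2)
Line 2: ['an', 'ocean'] (min_width=8, slack=8)
Line 3: ['hospital', 'laser'] (min_width=14, slack=2)
Line 4: ['warm', 'I', 'ant'] (min_width=10, slack=6)
Line 5: ['bright', 'display'] (min_width=14, slack=2)
Line 6: ['paper', 'guitar', 'a'] (min_width=14, slack=2)

Answer: |language   happy|
|an         ocean|
|hospital   laser|
|warm    I    ant|
|bright   display|
|paper guitar a  |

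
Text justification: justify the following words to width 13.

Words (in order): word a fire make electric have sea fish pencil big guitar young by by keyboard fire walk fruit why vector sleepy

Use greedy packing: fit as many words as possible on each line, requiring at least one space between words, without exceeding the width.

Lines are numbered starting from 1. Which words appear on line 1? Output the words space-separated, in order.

Answer: word a fire

Derivation:
Line 1: ['word', 'a', 'fire'] (min_width=11, slack=2)
Line 2: ['make', 'electric'] (min_width=13, slack=0)
Line 3: ['have', 'sea', 'fish'] (min_width=13, slack=0)
Line 4: ['pencil', 'big'] (min_width=10, slack=3)
Line 5: ['guitar', 'young'] (min_width=12, slack=1)
Line 6: ['by', 'by'] (min_width=5, slack=8)
Line 7: ['keyboard', 'fire'] (min_width=13, slack=0)
Line 8: ['walk', 'fruit'] (min_width=10, slack=3)
Line 9: ['why', 'vector'] (min_width=10, slack=3)
Line 10: ['sleepy'] (min_width=6, slack=7)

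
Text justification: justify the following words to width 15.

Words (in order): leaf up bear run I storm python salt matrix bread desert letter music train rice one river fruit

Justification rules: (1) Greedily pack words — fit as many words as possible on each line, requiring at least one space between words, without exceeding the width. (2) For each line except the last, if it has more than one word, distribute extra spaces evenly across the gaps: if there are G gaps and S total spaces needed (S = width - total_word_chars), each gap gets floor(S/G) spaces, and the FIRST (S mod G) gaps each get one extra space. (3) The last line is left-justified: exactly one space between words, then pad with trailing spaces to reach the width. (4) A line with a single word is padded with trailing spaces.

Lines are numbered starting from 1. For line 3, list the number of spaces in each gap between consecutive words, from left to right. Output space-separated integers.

Line 1: ['leaf', 'up', 'bear'] (min_width=12, slack=3)
Line 2: ['run', 'I', 'storm'] (min_width=11, slack=4)
Line 3: ['python', 'salt'] (min_width=11, slack=4)
Line 4: ['matrix', 'bread'] (min_width=12, slack=3)
Line 5: ['desert', 'letter'] (min_width=13, slack=2)
Line 6: ['music', 'train'] (min_width=11, slack=4)
Line 7: ['rice', 'one', 'river'] (min_width=14, slack=1)
Line 8: ['fruit'] (min_width=5, slack=10)

Answer: 5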